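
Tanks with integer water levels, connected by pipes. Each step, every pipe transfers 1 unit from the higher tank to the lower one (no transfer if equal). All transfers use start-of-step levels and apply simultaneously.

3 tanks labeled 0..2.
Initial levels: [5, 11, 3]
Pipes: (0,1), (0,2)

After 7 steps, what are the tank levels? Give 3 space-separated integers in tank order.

Answer: 7 6 6

Derivation:
Step 1: flows [1->0,0->2] -> levels [5 10 4]
Step 2: flows [1->0,0->2] -> levels [5 9 5]
Step 3: flows [1->0,0=2] -> levels [6 8 5]
Step 4: flows [1->0,0->2] -> levels [6 7 6]
Step 5: flows [1->0,0=2] -> levels [7 6 6]
Step 6: flows [0->1,0->2] -> levels [5 7 7]
Step 7: flows [1->0,2->0] -> levels [7 6 6]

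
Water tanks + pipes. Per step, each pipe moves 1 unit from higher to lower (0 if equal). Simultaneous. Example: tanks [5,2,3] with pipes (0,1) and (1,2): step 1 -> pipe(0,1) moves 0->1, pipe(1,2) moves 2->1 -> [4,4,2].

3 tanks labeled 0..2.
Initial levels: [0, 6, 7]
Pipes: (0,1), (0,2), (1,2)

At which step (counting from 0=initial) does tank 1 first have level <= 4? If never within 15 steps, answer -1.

Answer: 2

Derivation:
Step 1: flows [1->0,2->0,2->1] -> levels [2 6 5]
Step 2: flows [1->0,2->0,1->2] -> levels [4 4 5]
Tank 1 first reaches <=4 at step 2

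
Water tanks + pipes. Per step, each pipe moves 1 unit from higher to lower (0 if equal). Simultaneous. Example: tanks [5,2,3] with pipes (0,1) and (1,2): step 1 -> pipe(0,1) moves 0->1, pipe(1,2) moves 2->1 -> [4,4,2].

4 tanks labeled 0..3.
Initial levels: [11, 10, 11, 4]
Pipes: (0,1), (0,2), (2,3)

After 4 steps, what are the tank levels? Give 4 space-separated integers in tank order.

Step 1: flows [0->1,0=2,2->3] -> levels [10 11 10 5]
Step 2: flows [1->0,0=2,2->3] -> levels [11 10 9 6]
Step 3: flows [0->1,0->2,2->3] -> levels [9 11 9 7]
Step 4: flows [1->0,0=2,2->3] -> levels [10 10 8 8]

Answer: 10 10 8 8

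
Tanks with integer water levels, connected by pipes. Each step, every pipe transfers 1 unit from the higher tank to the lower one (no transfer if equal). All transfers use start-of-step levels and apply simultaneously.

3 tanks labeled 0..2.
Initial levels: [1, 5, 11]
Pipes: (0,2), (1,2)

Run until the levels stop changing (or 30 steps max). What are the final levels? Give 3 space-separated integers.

Answer: 5 5 7

Derivation:
Step 1: flows [2->0,2->1] -> levels [2 6 9]
Step 2: flows [2->0,2->1] -> levels [3 7 7]
Step 3: flows [2->0,1=2] -> levels [4 7 6]
Step 4: flows [2->0,1->2] -> levels [5 6 6]
Step 5: flows [2->0,1=2] -> levels [6 6 5]
Step 6: flows [0->2,1->2] -> levels [5 5 7]
Step 7: flows [2->0,2->1] -> levels [6 6 5]
  -> period-2 cycle: step 7 state = step 5 state; never stabilizes
  -> state at step 30: (30-5) mod 2 = 1, same as step 6 -> [5 5 7]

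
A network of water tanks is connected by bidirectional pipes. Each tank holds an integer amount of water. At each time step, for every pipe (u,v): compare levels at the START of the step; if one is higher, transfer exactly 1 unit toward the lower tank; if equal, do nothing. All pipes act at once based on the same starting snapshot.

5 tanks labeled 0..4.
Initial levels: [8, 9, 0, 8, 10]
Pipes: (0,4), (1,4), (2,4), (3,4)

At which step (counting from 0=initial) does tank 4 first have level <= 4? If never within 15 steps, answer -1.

Step 1: flows [4->0,4->1,4->2,4->3] -> levels [9 10 1 9 6]
Step 2: flows [0->4,1->4,4->2,3->4] -> levels [8 9 2 8 8]
Step 3: flows [0=4,1->4,4->2,3=4] -> levels [8 8 3 8 8]
Step 4: flows [0=4,1=4,4->2,3=4] -> levels [8 8 4 8 7]
Step 5: flows [0->4,1->4,4->2,3->4] -> levels [7 7 5 7 9]
Step 6: flows [4->0,4->1,4->2,4->3] -> levels [8 8 6 8 5]
Step 7: flows [0->4,1->4,2->4,3->4] -> levels [7 7 5 7 9]
  -> period-2 cycle (repeats step 5); tank 4 never drops to <=4
Tank 4 never reaches <=4 within 15 steps

Answer: -1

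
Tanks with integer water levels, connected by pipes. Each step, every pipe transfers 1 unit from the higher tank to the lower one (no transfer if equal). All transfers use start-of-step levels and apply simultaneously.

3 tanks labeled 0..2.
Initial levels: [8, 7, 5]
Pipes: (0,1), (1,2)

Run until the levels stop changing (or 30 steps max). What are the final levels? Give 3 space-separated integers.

Answer: 7 6 7

Derivation:
Step 1: flows [0->1,1->2] -> levels [7 7 6]
Step 2: flows [0=1,1->2] -> levels [7 6 7]
Step 3: flows [0->1,2->1] -> levels [6 8 6]
Step 4: flows [1->0,1->2] -> levels [7 6 7]
  -> period-2 cycle: step 4 state = step 2 state; never stabilizes
  -> state at step 30: (30-2) mod 2 = 0, same as step 2 -> [7 6 7]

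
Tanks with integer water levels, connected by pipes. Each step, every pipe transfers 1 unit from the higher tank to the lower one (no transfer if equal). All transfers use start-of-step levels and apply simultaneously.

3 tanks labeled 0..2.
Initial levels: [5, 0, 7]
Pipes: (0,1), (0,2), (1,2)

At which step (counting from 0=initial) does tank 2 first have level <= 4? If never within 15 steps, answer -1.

Step 1: flows [0->1,2->0,2->1] -> levels [5 2 5]
Step 2: flows [0->1,0=2,2->1] -> levels [4 4 4]
Tank 2 first reaches <=4 at step 2

Answer: 2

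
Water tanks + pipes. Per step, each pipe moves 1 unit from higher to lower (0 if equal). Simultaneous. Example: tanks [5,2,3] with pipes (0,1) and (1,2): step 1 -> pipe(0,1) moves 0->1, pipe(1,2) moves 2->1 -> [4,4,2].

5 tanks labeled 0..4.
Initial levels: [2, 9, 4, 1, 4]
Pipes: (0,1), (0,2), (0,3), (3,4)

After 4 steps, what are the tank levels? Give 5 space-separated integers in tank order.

Step 1: flows [1->0,2->0,0->3,4->3] -> levels [3 8 3 3 3]
Step 2: flows [1->0,0=2,0=3,3=4] -> levels [4 7 3 3 3]
Step 3: flows [1->0,0->2,0->3,3=4] -> levels [3 6 4 4 3]
Step 4: flows [1->0,2->0,3->0,3->4] -> levels [6 5 3 2 4]

Answer: 6 5 3 2 4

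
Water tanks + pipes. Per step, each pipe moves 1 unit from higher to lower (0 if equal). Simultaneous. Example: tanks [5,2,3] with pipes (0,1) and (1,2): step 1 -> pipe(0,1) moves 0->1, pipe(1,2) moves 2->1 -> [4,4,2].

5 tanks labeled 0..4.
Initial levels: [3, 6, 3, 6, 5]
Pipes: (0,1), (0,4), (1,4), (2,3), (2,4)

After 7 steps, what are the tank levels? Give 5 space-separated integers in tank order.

Step 1: flows [1->0,4->0,1->4,3->2,4->2] -> levels [5 4 5 5 4]
Step 2: flows [0->1,0->4,1=4,2=3,2->4] -> levels [3 5 4 5 6]
Step 3: flows [1->0,4->0,4->1,3->2,4->2] -> levels [5 5 6 4 3]
Step 4: flows [0=1,0->4,1->4,2->3,2->4] -> levels [4 4 4 5 6]
Step 5: flows [0=1,4->0,4->1,3->2,4->2] -> levels [5 5 6 4 3]
  -> period-2 cycle: step 5 state = step 3 state
  -> state at step 7: (7-3) mod 2 = 0, same as step 3 -> [5 5 6 4 3]

Answer: 5 5 6 4 3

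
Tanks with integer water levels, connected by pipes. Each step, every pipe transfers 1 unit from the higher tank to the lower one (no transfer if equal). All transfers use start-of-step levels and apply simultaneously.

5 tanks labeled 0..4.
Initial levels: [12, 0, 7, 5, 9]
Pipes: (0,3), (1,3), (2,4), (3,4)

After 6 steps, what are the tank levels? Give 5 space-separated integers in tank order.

Answer: 7 6 7 6 7

Derivation:
Step 1: flows [0->3,3->1,4->2,4->3] -> levels [11 1 8 6 7]
Step 2: flows [0->3,3->1,2->4,4->3] -> levels [10 2 7 7 7]
Step 3: flows [0->3,3->1,2=4,3=4] -> levels [9 3 7 7 7]
Step 4: flows [0->3,3->1,2=4,3=4] -> levels [8 4 7 7 7]
Step 5: flows [0->3,3->1,2=4,3=4] -> levels [7 5 7 7 7]
Step 6: flows [0=3,3->1,2=4,3=4] -> levels [7 6 7 6 7]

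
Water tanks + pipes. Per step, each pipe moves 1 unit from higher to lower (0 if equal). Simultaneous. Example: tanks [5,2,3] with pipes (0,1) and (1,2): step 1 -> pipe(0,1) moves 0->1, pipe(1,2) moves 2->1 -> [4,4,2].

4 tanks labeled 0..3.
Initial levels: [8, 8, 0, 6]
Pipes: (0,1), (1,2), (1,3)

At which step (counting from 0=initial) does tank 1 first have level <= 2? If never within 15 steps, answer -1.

Answer: -1

Derivation:
Step 1: flows [0=1,1->2,1->3] -> levels [8 6 1 7]
Step 2: flows [0->1,1->2,3->1] -> levels [7 7 2 6]
Step 3: flows [0=1,1->2,1->3] -> levels [7 5 3 7]
Step 4: flows [0->1,1->2,3->1] -> levels [6 6 4 6]
Step 5: flows [0=1,1->2,1=3] -> levels [6 5 5 6]
Step 6: flows [0->1,1=2,3->1] -> levels [5 7 5 5]
Step 7: flows [1->0,1->2,1->3] -> levels [6 4 6 6]
Step 8: flows [0->1,2->1,3->1] -> levels [5 7 5 5]
  -> period-2 cycle (repeats step 6); tank 1 never drops to <=2
Tank 1 never reaches <=2 within 15 steps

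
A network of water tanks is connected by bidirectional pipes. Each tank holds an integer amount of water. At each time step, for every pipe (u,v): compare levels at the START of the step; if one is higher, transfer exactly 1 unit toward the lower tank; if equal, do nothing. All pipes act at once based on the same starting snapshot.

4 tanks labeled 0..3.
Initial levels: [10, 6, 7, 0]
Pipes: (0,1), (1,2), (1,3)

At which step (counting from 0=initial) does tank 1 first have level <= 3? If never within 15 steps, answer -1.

Step 1: flows [0->1,2->1,1->3] -> levels [9 7 6 1]
Step 2: flows [0->1,1->2,1->3] -> levels [8 6 7 2]
Step 3: flows [0->1,2->1,1->3] -> levels [7 7 6 3]
Step 4: flows [0=1,1->2,1->3] -> levels [7 5 7 4]
Step 5: flows [0->1,2->1,1->3] -> levels [6 6 6 5]
Step 6: flows [0=1,1=2,1->3] -> levels [6 5 6 6]
Step 7: flows [0->1,2->1,3->1] -> levels [5 8 5 5]
Step 8: flows [1->0,1->2,1->3] -> levels [6 5 6 6]
  -> period-2 cycle (repeats step 6); tank 1 never drops to <=3
Tank 1 never reaches <=3 within 15 steps

Answer: -1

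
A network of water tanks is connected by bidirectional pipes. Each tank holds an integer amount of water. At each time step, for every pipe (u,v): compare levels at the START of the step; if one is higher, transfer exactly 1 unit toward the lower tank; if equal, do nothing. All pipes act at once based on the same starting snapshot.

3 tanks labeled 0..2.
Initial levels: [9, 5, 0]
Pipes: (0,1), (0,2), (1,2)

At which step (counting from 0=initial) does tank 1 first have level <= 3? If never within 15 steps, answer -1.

Step 1: flows [0->1,0->2,1->2] -> levels [7 5 2]
Step 2: flows [0->1,0->2,1->2] -> levels [5 5 4]
Step 3: flows [0=1,0->2,1->2] -> levels [4 4 6]
Step 4: flows [0=1,2->0,2->1] -> levels [5 5 4]
  -> period-2 cycle (repeats step 2); tank 1 never drops to <=3
Tank 1 never reaches <=3 within 15 steps

Answer: -1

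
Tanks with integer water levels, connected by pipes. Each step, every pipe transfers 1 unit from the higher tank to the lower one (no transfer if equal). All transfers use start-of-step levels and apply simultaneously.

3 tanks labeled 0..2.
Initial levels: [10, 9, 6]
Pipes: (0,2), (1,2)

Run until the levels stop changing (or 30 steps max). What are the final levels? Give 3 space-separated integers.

Answer: 8 8 9

Derivation:
Step 1: flows [0->2,1->2] -> levels [9 8 8]
Step 2: flows [0->2,1=2] -> levels [8 8 9]
Step 3: flows [2->0,2->1] -> levels [9 9 7]
Step 4: flows [0->2,1->2] -> levels [8 8 9]
  -> period-2 cycle: step 4 state = step 2 state; never stabilizes
  -> state at step 30: (30-2) mod 2 = 0, same as step 2 -> [8 8 9]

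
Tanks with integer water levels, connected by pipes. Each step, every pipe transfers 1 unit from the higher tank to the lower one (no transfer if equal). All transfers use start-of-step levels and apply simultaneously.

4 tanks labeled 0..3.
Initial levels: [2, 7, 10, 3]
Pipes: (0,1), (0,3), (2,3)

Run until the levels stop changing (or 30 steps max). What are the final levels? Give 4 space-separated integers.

Step 1: flows [1->0,3->0,2->3] -> levels [4 6 9 3]
Step 2: flows [1->0,0->3,2->3] -> levels [4 5 8 5]
Step 3: flows [1->0,3->0,2->3] -> levels [6 4 7 5]
Step 4: flows [0->1,0->3,2->3] -> levels [4 5 6 7]
Step 5: flows [1->0,3->0,3->2] -> levels [6 4 7 5]
  -> period-2 cycle: step 5 state = step 3 state; never stabilizes
  -> state at step 30: (30-3) mod 2 = 1, same as step 4 -> [4 5 6 7]

Answer: 4 5 6 7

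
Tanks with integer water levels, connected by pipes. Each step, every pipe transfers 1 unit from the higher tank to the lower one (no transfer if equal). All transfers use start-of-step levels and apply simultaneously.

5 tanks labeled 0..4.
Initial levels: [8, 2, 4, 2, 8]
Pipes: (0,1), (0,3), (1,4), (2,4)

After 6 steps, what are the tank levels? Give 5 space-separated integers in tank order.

Step 1: flows [0->1,0->3,4->1,4->2] -> levels [6 4 5 3 6]
Step 2: flows [0->1,0->3,4->1,4->2] -> levels [4 6 6 4 4]
Step 3: flows [1->0,0=3,1->4,2->4] -> levels [5 4 5 4 6]
Step 4: flows [0->1,0->3,4->1,4->2] -> levels [3 6 6 5 4]
Step 5: flows [1->0,3->0,1->4,2->4] -> levels [5 4 5 4 6]
  -> period-2 cycle: step 5 state = step 3 state
  -> state at step 6: (6-3) mod 2 = 1, same as step 4 -> [3 6 6 5 4]

Answer: 3 6 6 5 4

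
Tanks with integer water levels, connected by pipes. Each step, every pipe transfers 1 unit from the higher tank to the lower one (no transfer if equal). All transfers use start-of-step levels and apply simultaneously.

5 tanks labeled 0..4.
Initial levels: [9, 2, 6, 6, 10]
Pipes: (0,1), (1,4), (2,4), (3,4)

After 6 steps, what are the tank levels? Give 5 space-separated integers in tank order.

Answer: 6 8 7 7 5

Derivation:
Step 1: flows [0->1,4->1,4->2,4->3] -> levels [8 4 7 7 7]
Step 2: flows [0->1,4->1,2=4,3=4] -> levels [7 6 7 7 6]
Step 3: flows [0->1,1=4,2->4,3->4] -> levels [6 7 6 6 8]
Step 4: flows [1->0,4->1,4->2,4->3] -> levels [7 7 7 7 5]
Step 5: flows [0=1,1->4,2->4,3->4] -> levels [7 6 6 6 8]
Step 6: flows [0->1,4->1,4->2,4->3] -> levels [6 8 7 7 5]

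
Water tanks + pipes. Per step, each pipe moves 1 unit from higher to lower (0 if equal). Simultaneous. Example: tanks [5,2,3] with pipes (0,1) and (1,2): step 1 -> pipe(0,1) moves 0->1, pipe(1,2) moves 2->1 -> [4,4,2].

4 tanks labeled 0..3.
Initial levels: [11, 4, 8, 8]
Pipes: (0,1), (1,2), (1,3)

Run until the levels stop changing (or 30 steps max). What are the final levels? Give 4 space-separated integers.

Step 1: flows [0->1,2->1,3->1] -> levels [10 7 7 7]
Step 2: flows [0->1,1=2,1=3] -> levels [9 8 7 7]
Step 3: flows [0->1,1->2,1->3] -> levels [8 7 8 8]
Step 4: flows [0->1,2->1,3->1] -> levels [7 10 7 7]
Step 5: flows [1->0,1->2,1->3] -> levels [8 7 8 8]
  -> period-2 cycle: step 5 state = step 3 state; never stabilizes
  -> state at step 30: (30-3) mod 2 = 1, same as step 4 -> [7 10 7 7]

Answer: 7 10 7 7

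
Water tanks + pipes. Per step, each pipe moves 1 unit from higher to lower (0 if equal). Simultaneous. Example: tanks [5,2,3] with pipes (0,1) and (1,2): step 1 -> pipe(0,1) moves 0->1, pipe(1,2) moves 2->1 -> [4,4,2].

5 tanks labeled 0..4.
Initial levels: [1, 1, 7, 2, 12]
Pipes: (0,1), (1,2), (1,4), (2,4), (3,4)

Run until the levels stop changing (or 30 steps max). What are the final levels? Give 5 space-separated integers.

Answer: 5 3 5 4 6

Derivation:
Step 1: flows [0=1,2->1,4->1,4->2,4->3] -> levels [1 3 7 3 9]
Step 2: flows [1->0,2->1,4->1,4->2,4->3] -> levels [2 4 7 4 6]
Step 3: flows [1->0,2->1,4->1,2->4,4->3] -> levels [3 5 5 5 5]
Step 4: flows [1->0,1=2,1=4,2=4,3=4] -> levels [4 4 5 5 5]
Step 5: flows [0=1,2->1,4->1,2=4,3=4] -> levels [4 6 4 5 4]
Step 6: flows [1->0,1->2,1->4,2=4,3->4] -> levels [5 3 5 4 6]
Step 7: flows [0->1,2->1,4->1,4->2,4->3] -> levels [4 6 5 5 3]
Step 8: flows [1->0,1->2,1->4,2->4,3->4] -> levels [5 3 5 4 6]
  -> period-2 cycle: step 8 state = step 6 state; never stabilizes
  -> state at step 30: (30-6) mod 2 = 0, same as step 6 -> [5 3 5 4 6]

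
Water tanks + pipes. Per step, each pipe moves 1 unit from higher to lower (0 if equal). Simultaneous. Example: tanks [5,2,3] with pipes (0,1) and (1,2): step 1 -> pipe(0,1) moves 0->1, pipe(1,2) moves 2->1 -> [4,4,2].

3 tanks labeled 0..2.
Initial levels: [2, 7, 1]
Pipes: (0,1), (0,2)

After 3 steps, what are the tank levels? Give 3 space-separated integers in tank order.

Answer: 3 4 3

Derivation:
Step 1: flows [1->0,0->2] -> levels [2 6 2]
Step 2: flows [1->0,0=2] -> levels [3 5 2]
Step 3: flows [1->0,0->2] -> levels [3 4 3]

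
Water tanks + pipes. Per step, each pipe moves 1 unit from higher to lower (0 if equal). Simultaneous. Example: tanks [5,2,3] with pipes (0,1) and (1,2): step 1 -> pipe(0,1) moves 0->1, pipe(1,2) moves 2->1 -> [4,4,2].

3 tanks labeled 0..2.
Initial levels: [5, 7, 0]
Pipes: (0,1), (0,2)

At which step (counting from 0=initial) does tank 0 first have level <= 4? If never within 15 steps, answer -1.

Answer: 3

Derivation:
Step 1: flows [1->0,0->2] -> levels [5 6 1]
Step 2: flows [1->0,0->2] -> levels [5 5 2]
Step 3: flows [0=1,0->2] -> levels [4 5 3]
Tank 0 first reaches <=4 at step 3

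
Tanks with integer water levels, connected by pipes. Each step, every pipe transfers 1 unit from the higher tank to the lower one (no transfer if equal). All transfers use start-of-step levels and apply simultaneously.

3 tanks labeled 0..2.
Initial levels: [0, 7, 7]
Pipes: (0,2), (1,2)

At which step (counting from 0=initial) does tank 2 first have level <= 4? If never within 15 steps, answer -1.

Answer: 5

Derivation:
Step 1: flows [2->0,1=2] -> levels [1 7 6]
Step 2: flows [2->0,1->2] -> levels [2 6 6]
Step 3: flows [2->0,1=2] -> levels [3 6 5]
Step 4: flows [2->0,1->2] -> levels [4 5 5]
Step 5: flows [2->0,1=2] -> levels [5 5 4]
Tank 2 first reaches <=4 at step 5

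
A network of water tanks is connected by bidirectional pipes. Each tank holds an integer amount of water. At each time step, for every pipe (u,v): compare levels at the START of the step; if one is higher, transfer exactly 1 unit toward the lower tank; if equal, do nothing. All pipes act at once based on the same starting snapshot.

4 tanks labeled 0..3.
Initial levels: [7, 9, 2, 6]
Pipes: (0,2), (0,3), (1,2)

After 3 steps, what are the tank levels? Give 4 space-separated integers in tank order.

Answer: 7 6 6 5

Derivation:
Step 1: flows [0->2,0->3,1->2] -> levels [5 8 4 7]
Step 2: flows [0->2,3->0,1->2] -> levels [5 7 6 6]
Step 3: flows [2->0,3->0,1->2] -> levels [7 6 6 5]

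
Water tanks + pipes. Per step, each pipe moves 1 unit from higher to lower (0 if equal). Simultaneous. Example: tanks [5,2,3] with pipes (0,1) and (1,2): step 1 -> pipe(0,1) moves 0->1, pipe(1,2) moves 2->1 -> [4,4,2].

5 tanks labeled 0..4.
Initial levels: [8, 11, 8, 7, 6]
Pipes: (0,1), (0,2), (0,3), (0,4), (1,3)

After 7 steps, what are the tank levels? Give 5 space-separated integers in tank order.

Step 1: flows [1->0,0=2,0->3,0->4,1->3] -> levels [7 9 8 9 7]
Step 2: flows [1->0,2->0,3->0,0=4,1=3] -> levels [10 8 7 8 7]
Step 3: flows [0->1,0->2,0->3,0->4,1=3] -> levels [6 9 8 9 8]
Step 4: flows [1->0,2->0,3->0,4->0,1=3] -> levels [10 8 7 8 7]
  -> period-2 cycle: step 4 state = step 2 state
  -> state at step 7: (7-2) mod 2 = 1, same as step 3 -> [6 9 8 9 8]

Answer: 6 9 8 9 8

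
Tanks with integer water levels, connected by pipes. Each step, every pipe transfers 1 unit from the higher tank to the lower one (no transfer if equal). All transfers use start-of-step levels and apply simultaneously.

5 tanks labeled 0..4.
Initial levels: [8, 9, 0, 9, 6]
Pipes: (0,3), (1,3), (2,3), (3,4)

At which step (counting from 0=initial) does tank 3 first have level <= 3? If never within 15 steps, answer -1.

Step 1: flows [3->0,1=3,3->2,3->4] -> levels [9 9 1 6 7]
Step 2: flows [0->3,1->3,3->2,4->3] -> levels [8 8 2 8 6]
Step 3: flows [0=3,1=3,3->2,3->4] -> levels [8 8 3 6 7]
Step 4: flows [0->3,1->3,3->2,4->3] -> levels [7 7 4 8 6]
Step 5: flows [3->0,3->1,3->2,3->4] -> levels [8 8 5 4 7]
Step 6: flows [0->3,1->3,2->3,4->3] -> levels [7 7 4 8 6]
  -> period-2 cycle (repeats step 4); tank 3 never drops to <=3
Tank 3 never reaches <=3 within 15 steps

Answer: -1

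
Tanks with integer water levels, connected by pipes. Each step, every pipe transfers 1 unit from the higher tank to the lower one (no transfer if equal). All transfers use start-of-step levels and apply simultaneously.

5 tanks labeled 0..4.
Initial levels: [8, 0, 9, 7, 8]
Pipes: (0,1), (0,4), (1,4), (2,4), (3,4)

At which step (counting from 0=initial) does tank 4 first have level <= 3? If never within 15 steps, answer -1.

Answer: -1

Derivation:
Step 1: flows [0->1,0=4,4->1,2->4,4->3] -> levels [7 2 8 8 7]
Step 2: flows [0->1,0=4,4->1,2->4,3->4] -> levels [6 4 7 7 8]
Step 3: flows [0->1,4->0,4->1,4->2,4->3] -> levels [6 6 8 8 4]
Step 4: flows [0=1,0->4,1->4,2->4,3->4] -> levels [5 5 7 7 8]
Step 5: flows [0=1,4->0,4->1,4->2,4->3] -> levels [6 6 8 8 4]
  -> period-2 cycle (repeats step 3); tank 4 never drops to <=3
Tank 4 never reaches <=3 within 15 steps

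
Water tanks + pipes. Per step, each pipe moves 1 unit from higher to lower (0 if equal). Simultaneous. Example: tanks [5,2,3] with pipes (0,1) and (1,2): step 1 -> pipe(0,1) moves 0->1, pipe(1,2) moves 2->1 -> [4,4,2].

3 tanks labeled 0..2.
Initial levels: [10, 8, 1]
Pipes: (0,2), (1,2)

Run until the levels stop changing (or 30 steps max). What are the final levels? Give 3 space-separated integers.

Step 1: flows [0->2,1->2] -> levels [9 7 3]
Step 2: flows [0->2,1->2] -> levels [8 6 5]
Step 3: flows [0->2,1->2] -> levels [7 5 7]
Step 4: flows [0=2,2->1] -> levels [7 6 6]
Step 5: flows [0->2,1=2] -> levels [6 6 7]
Step 6: flows [2->0,2->1] -> levels [7 7 5]
Step 7: flows [0->2,1->2] -> levels [6 6 7]
  -> period-2 cycle: step 7 state = step 5 state; never stabilizes
  -> state at step 30: (30-5) mod 2 = 1, same as step 6 -> [7 7 5]

Answer: 7 7 5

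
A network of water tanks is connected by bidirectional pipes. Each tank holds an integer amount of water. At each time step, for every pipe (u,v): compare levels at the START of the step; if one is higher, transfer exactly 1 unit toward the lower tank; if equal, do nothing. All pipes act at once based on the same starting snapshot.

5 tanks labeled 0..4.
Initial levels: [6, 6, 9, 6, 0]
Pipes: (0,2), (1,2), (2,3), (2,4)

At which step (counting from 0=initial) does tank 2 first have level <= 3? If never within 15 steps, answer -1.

Step 1: flows [2->0,2->1,2->3,2->4] -> levels [7 7 5 7 1]
Step 2: flows [0->2,1->2,3->2,2->4] -> levels [6 6 7 6 2]
Step 3: flows [2->0,2->1,2->3,2->4] -> levels [7 7 3 7 3]
Tank 2 first reaches <=3 at step 3

Answer: 3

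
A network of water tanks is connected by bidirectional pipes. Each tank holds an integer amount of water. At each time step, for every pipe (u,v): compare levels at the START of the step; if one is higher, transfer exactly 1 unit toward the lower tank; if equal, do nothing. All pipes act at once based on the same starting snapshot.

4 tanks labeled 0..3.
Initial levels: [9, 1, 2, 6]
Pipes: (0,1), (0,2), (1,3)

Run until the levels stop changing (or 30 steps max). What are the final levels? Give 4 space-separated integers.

Answer: 5 5 4 4

Derivation:
Step 1: flows [0->1,0->2,3->1] -> levels [7 3 3 5]
Step 2: flows [0->1,0->2,3->1] -> levels [5 5 4 4]
Step 3: flows [0=1,0->2,1->3] -> levels [4 4 5 5]
Step 4: flows [0=1,2->0,3->1] -> levels [5 5 4 4]
  -> period-2 cycle: step 4 state = step 2 state; never stabilizes
  -> state at step 30: (30-2) mod 2 = 0, same as step 2 -> [5 5 4 4]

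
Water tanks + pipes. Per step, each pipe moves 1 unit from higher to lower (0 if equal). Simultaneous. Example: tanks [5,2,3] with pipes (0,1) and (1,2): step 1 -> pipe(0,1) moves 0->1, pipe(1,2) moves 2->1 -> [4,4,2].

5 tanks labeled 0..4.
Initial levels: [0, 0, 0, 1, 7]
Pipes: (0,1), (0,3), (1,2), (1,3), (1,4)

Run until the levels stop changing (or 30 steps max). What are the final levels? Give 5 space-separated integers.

Step 1: flows [0=1,3->0,1=2,3->1,4->1] -> levels [1 2 0 -1 6]
Step 2: flows [1->0,0->3,1->2,1->3,4->1] -> levels [1 0 1 1 5]
Step 3: flows [0->1,0=3,2->1,3->1,4->1] -> levels [0 4 0 0 4]
Step 4: flows [1->0,0=3,1->2,1->3,1=4] -> levels [1 1 1 1 4]
Step 5: flows [0=1,0=3,1=2,1=3,4->1] -> levels [1 2 1 1 3]
Step 6: flows [1->0,0=3,1->2,1->3,4->1] -> levels [2 0 2 2 2]
Step 7: flows [0->1,0=3,2->1,3->1,4->1] -> levels [1 4 1 1 1]
Step 8: flows [1->0,0=3,1->2,1->3,1->4] -> levels [2 0 2 2 2]
  -> period-2 cycle: step 8 state = step 6 state; never stabilizes
  -> state at step 30: (30-6) mod 2 = 0, same as step 6 -> [2 0 2 2 2]

Answer: 2 0 2 2 2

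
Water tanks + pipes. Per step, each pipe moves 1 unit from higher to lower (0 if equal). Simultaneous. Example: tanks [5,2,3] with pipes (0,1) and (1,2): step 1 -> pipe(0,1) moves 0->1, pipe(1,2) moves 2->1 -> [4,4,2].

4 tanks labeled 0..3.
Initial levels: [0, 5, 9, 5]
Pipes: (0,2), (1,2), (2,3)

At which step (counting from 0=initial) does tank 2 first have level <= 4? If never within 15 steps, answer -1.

Step 1: flows [2->0,2->1,2->3] -> levels [1 6 6 6]
Step 2: flows [2->0,1=2,2=3] -> levels [2 6 5 6]
Step 3: flows [2->0,1->2,3->2] -> levels [3 5 6 5]
Step 4: flows [2->0,2->1,2->3] -> levels [4 6 3 6]
Tank 2 first reaches <=4 at step 4

Answer: 4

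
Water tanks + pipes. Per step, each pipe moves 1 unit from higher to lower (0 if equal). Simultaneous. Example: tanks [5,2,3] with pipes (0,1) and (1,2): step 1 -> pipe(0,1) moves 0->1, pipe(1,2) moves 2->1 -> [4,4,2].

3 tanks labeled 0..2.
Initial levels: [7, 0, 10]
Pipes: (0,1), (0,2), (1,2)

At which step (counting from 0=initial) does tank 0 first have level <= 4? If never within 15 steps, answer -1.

Answer: -1

Derivation:
Step 1: flows [0->1,2->0,2->1] -> levels [7 2 8]
Step 2: flows [0->1,2->0,2->1] -> levels [7 4 6]
Step 3: flows [0->1,0->2,2->1] -> levels [5 6 6]
Step 4: flows [1->0,2->0,1=2] -> levels [7 5 5]
Step 5: flows [0->1,0->2,1=2] -> levels [5 6 6]
  -> period-2 cycle (repeats step 3); tank 0 never drops to <=4
Tank 0 never reaches <=4 within 15 steps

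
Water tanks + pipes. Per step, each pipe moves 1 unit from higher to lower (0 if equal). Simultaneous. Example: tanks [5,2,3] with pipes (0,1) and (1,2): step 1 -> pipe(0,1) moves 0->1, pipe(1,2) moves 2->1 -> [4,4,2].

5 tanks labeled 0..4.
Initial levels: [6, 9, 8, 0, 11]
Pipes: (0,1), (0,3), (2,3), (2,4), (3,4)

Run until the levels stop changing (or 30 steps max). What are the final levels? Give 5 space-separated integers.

Step 1: flows [1->0,0->3,2->3,4->2,4->3] -> levels [6 8 8 3 9]
Step 2: flows [1->0,0->3,2->3,4->2,4->3] -> levels [6 7 8 6 7]
Step 3: flows [1->0,0=3,2->3,2->4,4->3] -> levels [7 6 6 8 7]
Step 4: flows [0->1,3->0,3->2,4->2,3->4] -> levels [7 7 8 5 7]
Step 5: flows [0=1,0->3,2->3,2->4,4->3] -> levels [6 7 6 8 7]
Step 6: flows [1->0,3->0,3->2,4->2,3->4] -> levels [8 6 8 5 7]
Step 7: flows [0->1,0->3,2->3,2->4,4->3] -> levels [6 7 6 8 7]
  -> period-2 cycle: step 7 state = step 5 state; never stabilizes
  -> state at step 30: (30-5) mod 2 = 1, same as step 6 -> [8 6 8 5 7]

Answer: 8 6 8 5 7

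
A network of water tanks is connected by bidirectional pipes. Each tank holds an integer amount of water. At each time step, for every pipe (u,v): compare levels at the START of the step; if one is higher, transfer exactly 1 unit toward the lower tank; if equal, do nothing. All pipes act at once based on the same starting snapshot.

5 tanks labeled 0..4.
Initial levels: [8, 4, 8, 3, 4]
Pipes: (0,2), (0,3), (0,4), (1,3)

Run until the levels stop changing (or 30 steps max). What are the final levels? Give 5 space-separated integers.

Step 1: flows [0=2,0->3,0->4,1->3] -> levels [6 3 8 5 5]
Step 2: flows [2->0,0->3,0->4,3->1] -> levels [5 4 7 5 6]
Step 3: flows [2->0,0=3,4->0,3->1] -> levels [7 5 6 4 5]
Step 4: flows [0->2,0->3,0->4,1->3] -> levels [4 4 7 6 6]
Step 5: flows [2->0,3->0,4->0,3->1] -> levels [7 5 6 4 5]
  -> period-2 cycle: step 5 state = step 3 state; never stabilizes
  -> state at step 30: (30-3) mod 2 = 1, same as step 4 -> [4 4 7 6 6]

Answer: 4 4 7 6 6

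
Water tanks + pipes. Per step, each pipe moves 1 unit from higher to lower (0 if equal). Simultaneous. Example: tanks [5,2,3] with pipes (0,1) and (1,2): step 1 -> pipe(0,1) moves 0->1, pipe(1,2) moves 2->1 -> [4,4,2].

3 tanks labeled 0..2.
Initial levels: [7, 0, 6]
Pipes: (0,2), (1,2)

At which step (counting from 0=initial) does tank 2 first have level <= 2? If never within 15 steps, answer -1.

Answer: -1

Derivation:
Step 1: flows [0->2,2->1] -> levels [6 1 6]
Step 2: flows [0=2,2->1] -> levels [6 2 5]
Step 3: flows [0->2,2->1] -> levels [5 3 5]
Step 4: flows [0=2,2->1] -> levels [5 4 4]
Step 5: flows [0->2,1=2] -> levels [4 4 5]
Step 6: flows [2->0,2->1] -> levels [5 5 3]
Step 7: flows [0->2,1->2] -> levels [4 4 5]
  -> period-2 cycle (repeats step 5); tank 2 never drops to <=2
Tank 2 never reaches <=2 within 15 steps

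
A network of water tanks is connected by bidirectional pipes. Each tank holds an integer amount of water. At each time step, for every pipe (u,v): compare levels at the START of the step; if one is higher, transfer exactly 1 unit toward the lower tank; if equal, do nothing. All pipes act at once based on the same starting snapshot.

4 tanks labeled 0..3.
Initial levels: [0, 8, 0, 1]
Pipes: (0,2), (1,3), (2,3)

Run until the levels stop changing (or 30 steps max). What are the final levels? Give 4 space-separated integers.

Answer: 2 3 3 1

Derivation:
Step 1: flows [0=2,1->3,3->2] -> levels [0 7 1 1]
Step 2: flows [2->0,1->3,2=3] -> levels [1 6 0 2]
Step 3: flows [0->2,1->3,3->2] -> levels [0 5 2 2]
Step 4: flows [2->0,1->3,2=3] -> levels [1 4 1 3]
Step 5: flows [0=2,1->3,3->2] -> levels [1 3 2 3]
Step 6: flows [2->0,1=3,3->2] -> levels [2 3 2 2]
Step 7: flows [0=2,1->3,2=3] -> levels [2 2 2 3]
Step 8: flows [0=2,3->1,3->2] -> levels [2 3 3 1]
Step 9: flows [2->0,1->3,2->3] -> levels [3 2 1 3]
Step 10: flows [0->2,3->1,3->2] -> levels [2 3 3 1]
  -> period-2 cycle: step 10 state = step 8 state; never stabilizes
  -> state at step 30: (30-8) mod 2 = 0, same as step 8 -> [2 3 3 1]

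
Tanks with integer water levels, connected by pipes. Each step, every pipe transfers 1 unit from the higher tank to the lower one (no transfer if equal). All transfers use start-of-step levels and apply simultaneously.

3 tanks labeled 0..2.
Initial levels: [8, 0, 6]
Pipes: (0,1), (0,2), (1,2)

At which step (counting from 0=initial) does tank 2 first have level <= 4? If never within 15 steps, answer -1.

Step 1: flows [0->1,0->2,2->1] -> levels [6 2 6]
Step 2: flows [0->1,0=2,2->1] -> levels [5 4 5]
Step 3: flows [0->1,0=2,2->1] -> levels [4 6 4]
Tank 2 first reaches <=4 at step 3

Answer: 3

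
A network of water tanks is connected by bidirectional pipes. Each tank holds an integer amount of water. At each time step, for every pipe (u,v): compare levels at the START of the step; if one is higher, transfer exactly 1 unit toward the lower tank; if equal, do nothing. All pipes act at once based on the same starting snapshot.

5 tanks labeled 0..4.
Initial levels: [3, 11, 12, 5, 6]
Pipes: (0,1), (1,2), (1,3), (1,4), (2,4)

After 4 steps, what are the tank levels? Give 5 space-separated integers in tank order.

Step 1: flows [1->0,2->1,1->3,1->4,2->4] -> levels [4 9 10 6 8]
Step 2: flows [1->0,2->1,1->3,1->4,2->4] -> levels [5 7 8 7 10]
Step 3: flows [1->0,2->1,1=3,4->1,4->2] -> levels [6 8 8 7 8]
Step 4: flows [1->0,1=2,1->3,1=4,2=4] -> levels [7 6 8 8 8]

Answer: 7 6 8 8 8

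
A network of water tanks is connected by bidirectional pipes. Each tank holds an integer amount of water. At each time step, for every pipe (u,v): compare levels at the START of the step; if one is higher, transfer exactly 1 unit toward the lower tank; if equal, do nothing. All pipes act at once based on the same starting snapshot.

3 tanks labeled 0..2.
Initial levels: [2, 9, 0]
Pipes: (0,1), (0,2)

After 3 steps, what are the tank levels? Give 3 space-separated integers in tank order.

Step 1: flows [1->0,0->2] -> levels [2 8 1]
Step 2: flows [1->0,0->2] -> levels [2 7 2]
Step 3: flows [1->0,0=2] -> levels [3 6 2]

Answer: 3 6 2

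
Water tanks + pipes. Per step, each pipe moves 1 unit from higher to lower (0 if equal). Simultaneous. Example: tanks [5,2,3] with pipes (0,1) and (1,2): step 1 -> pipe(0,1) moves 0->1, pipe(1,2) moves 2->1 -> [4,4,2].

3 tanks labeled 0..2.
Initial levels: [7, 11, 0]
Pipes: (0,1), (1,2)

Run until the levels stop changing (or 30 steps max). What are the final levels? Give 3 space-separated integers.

Answer: 6 6 6

Derivation:
Step 1: flows [1->0,1->2] -> levels [8 9 1]
Step 2: flows [1->0,1->2] -> levels [9 7 2]
Step 3: flows [0->1,1->2] -> levels [8 7 3]
Step 4: flows [0->1,1->2] -> levels [7 7 4]
Step 5: flows [0=1,1->2] -> levels [7 6 5]
Step 6: flows [0->1,1->2] -> levels [6 6 6]
Step 7: flows [0=1,1=2] -> levels [6 6 6]
  -> stable (no change)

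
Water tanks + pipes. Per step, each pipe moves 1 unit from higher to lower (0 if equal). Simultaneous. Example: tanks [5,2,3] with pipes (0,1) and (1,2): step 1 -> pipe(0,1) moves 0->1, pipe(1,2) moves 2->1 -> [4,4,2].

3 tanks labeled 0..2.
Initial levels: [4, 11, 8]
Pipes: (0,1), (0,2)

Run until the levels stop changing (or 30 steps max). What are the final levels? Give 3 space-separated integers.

Step 1: flows [1->0,2->0] -> levels [6 10 7]
Step 2: flows [1->0,2->0] -> levels [8 9 6]
Step 3: flows [1->0,0->2] -> levels [8 8 7]
Step 4: flows [0=1,0->2] -> levels [7 8 8]
Step 5: flows [1->0,2->0] -> levels [9 7 7]
Step 6: flows [0->1,0->2] -> levels [7 8 8]
  -> period-2 cycle: step 6 state = step 4 state; never stabilizes
  -> state at step 30: (30-4) mod 2 = 0, same as step 4 -> [7 8 8]

Answer: 7 8 8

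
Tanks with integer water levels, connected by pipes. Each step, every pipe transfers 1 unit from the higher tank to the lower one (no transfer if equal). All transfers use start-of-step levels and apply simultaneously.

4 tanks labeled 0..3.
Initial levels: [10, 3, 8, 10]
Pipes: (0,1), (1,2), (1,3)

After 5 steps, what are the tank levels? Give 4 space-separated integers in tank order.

Step 1: flows [0->1,2->1,3->1] -> levels [9 6 7 9]
Step 2: flows [0->1,2->1,3->1] -> levels [8 9 6 8]
Step 3: flows [1->0,1->2,1->3] -> levels [9 6 7 9]
  -> period-2 cycle: step 3 state = step 1 state
  -> state at step 5: (5-1) mod 2 = 0, same as step 1 -> [9 6 7 9]

Answer: 9 6 7 9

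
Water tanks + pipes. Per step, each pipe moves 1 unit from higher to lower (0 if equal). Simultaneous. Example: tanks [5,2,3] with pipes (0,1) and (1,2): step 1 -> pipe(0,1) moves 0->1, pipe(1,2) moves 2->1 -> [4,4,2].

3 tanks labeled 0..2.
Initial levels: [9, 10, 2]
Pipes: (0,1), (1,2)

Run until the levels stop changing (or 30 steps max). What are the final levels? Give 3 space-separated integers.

Answer: 7 7 7

Derivation:
Step 1: flows [1->0,1->2] -> levels [10 8 3]
Step 2: flows [0->1,1->2] -> levels [9 8 4]
Step 3: flows [0->1,1->2] -> levels [8 8 5]
Step 4: flows [0=1,1->2] -> levels [8 7 6]
Step 5: flows [0->1,1->2] -> levels [7 7 7]
Step 6: flows [0=1,1=2] -> levels [7 7 7]
  -> stable (no change)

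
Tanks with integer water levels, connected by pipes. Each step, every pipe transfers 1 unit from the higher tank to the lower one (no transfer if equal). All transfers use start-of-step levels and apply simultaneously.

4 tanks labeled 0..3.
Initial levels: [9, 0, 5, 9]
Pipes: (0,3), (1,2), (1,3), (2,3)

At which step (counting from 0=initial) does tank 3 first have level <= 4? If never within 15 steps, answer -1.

Step 1: flows [0=3,2->1,3->1,3->2] -> levels [9 2 5 7]
Step 2: flows [0->3,2->1,3->1,3->2] -> levels [8 4 5 6]
Step 3: flows [0->3,2->1,3->1,3->2] -> levels [7 6 5 5]
Step 4: flows [0->3,1->2,1->3,2=3] -> levels [6 4 6 7]
Step 5: flows [3->0,2->1,3->1,3->2] -> levels [7 6 6 4]
Tank 3 first reaches <=4 at step 5

Answer: 5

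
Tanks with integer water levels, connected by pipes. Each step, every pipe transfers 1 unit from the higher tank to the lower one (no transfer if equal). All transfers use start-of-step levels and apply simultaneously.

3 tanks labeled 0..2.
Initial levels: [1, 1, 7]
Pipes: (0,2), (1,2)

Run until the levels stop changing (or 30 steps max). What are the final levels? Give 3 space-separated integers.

Step 1: flows [2->0,2->1] -> levels [2 2 5]
Step 2: flows [2->0,2->1] -> levels [3 3 3]
Step 3: flows [0=2,1=2] -> levels [3 3 3]
  -> stable (no change)

Answer: 3 3 3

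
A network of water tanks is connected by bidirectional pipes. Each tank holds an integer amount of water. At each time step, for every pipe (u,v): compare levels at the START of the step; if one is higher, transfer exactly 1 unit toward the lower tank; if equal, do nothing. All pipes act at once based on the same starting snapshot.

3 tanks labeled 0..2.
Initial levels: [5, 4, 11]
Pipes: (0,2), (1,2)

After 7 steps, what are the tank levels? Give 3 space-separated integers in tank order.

Answer: 7 7 6

Derivation:
Step 1: flows [2->0,2->1] -> levels [6 5 9]
Step 2: flows [2->0,2->1] -> levels [7 6 7]
Step 3: flows [0=2,2->1] -> levels [7 7 6]
Step 4: flows [0->2,1->2] -> levels [6 6 8]
Step 5: flows [2->0,2->1] -> levels [7 7 6]
  -> period-2 cycle: step 5 state = step 3 state
  -> state at step 7: (7-3) mod 2 = 0, same as step 3 -> [7 7 6]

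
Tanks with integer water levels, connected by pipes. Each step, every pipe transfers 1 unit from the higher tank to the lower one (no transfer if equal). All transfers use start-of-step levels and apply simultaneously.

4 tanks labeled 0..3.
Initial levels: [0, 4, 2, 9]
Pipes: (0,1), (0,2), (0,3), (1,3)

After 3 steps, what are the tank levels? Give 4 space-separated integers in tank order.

Answer: 4 5 3 3

Derivation:
Step 1: flows [1->0,2->0,3->0,3->1] -> levels [3 4 1 7]
Step 2: flows [1->0,0->2,3->0,3->1] -> levels [4 4 2 5]
Step 3: flows [0=1,0->2,3->0,3->1] -> levels [4 5 3 3]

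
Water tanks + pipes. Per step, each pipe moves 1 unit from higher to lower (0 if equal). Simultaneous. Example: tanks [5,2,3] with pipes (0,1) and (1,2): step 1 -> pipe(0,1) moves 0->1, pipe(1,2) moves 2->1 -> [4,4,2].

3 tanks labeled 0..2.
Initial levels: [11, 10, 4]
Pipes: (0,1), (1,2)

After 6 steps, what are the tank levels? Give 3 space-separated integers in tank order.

Answer: 9 7 9

Derivation:
Step 1: flows [0->1,1->2] -> levels [10 10 5]
Step 2: flows [0=1,1->2] -> levels [10 9 6]
Step 3: flows [0->1,1->2] -> levels [9 9 7]
Step 4: flows [0=1,1->2] -> levels [9 8 8]
Step 5: flows [0->1,1=2] -> levels [8 9 8]
Step 6: flows [1->0,1->2] -> levels [9 7 9]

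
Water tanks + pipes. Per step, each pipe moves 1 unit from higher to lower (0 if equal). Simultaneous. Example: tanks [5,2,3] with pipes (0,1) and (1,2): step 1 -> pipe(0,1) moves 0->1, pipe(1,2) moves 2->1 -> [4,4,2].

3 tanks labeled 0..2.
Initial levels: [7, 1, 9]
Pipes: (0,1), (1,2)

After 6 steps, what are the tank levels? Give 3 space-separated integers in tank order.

Answer: 6 5 6

Derivation:
Step 1: flows [0->1,2->1] -> levels [6 3 8]
Step 2: flows [0->1,2->1] -> levels [5 5 7]
Step 3: flows [0=1,2->1] -> levels [5 6 6]
Step 4: flows [1->0,1=2] -> levels [6 5 6]
Step 5: flows [0->1,2->1] -> levels [5 7 5]
Step 6: flows [1->0,1->2] -> levels [6 5 6]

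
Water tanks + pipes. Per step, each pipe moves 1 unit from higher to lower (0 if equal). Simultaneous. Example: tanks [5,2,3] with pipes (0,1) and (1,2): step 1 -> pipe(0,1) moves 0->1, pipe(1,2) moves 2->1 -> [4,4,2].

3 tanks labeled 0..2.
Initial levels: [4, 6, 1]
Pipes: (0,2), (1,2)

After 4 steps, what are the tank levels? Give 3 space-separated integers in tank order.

Answer: 3 3 5

Derivation:
Step 1: flows [0->2,1->2] -> levels [3 5 3]
Step 2: flows [0=2,1->2] -> levels [3 4 4]
Step 3: flows [2->0,1=2] -> levels [4 4 3]
Step 4: flows [0->2,1->2] -> levels [3 3 5]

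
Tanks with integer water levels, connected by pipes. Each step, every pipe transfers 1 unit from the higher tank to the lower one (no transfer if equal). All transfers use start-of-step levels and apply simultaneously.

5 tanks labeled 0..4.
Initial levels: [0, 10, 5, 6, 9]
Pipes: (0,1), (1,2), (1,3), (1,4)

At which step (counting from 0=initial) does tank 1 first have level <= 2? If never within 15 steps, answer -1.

Step 1: flows [1->0,1->2,1->3,1->4] -> levels [1 6 6 7 10]
Step 2: flows [1->0,1=2,3->1,4->1] -> levels [2 7 6 6 9]
Step 3: flows [1->0,1->2,1->3,4->1] -> levels [3 5 7 7 8]
Step 4: flows [1->0,2->1,3->1,4->1] -> levels [4 7 6 6 7]
Step 5: flows [1->0,1->2,1->3,1=4] -> levels [5 4 7 7 7]
Step 6: flows [0->1,2->1,3->1,4->1] -> levels [4 8 6 6 6]
Step 7: flows [1->0,1->2,1->3,1->4] -> levels [5 4 7 7 7]
  -> period-2 cycle (repeats step 5); tank 1 never drops to <=2
Tank 1 never reaches <=2 within 15 steps

Answer: -1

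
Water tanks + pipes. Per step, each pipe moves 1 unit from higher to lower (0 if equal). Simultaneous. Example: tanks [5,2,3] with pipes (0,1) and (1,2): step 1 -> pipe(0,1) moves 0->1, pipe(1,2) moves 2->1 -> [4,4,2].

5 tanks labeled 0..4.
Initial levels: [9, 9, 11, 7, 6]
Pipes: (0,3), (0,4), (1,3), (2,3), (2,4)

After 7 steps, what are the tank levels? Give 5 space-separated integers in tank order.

Step 1: flows [0->3,0->4,1->3,2->3,2->4] -> levels [7 8 9 10 8]
Step 2: flows [3->0,4->0,3->1,3->2,2->4] -> levels [9 9 9 7 8]
Step 3: flows [0->3,0->4,1->3,2->3,2->4] -> levels [7 8 7 10 10]
Step 4: flows [3->0,4->0,3->1,3->2,4->2] -> levels [9 9 9 7 8]
  -> period-2 cycle: step 4 state = step 2 state
  -> state at step 7: (7-2) mod 2 = 1, same as step 3 -> [7 8 7 10 10]

Answer: 7 8 7 10 10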